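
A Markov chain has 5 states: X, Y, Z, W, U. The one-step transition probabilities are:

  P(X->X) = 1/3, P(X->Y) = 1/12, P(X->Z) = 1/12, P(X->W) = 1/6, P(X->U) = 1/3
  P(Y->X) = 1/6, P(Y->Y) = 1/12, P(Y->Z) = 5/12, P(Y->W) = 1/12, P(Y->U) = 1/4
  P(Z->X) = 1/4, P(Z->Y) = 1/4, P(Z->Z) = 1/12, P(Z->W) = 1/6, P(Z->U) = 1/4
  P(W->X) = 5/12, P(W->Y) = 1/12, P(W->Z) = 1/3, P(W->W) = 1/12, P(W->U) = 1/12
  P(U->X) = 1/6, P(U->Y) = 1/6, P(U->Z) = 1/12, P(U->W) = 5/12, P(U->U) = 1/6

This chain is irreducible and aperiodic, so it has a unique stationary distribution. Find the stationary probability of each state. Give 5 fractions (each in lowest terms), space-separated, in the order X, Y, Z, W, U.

Answer: 7276/26355 1152/8785 4633/26355 1713/8785 5851/26355

Derivation:
The stationary distribution satisfies pi = pi * P, i.e.:
  pi_X = 1/3*pi_X + 1/6*pi_Y + 1/4*pi_Z + 5/12*pi_W + 1/6*pi_U
  pi_Y = 1/12*pi_X + 1/12*pi_Y + 1/4*pi_Z + 1/12*pi_W + 1/6*pi_U
  pi_Z = 1/12*pi_X + 5/12*pi_Y + 1/12*pi_Z + 1/3*pi_W + 1/12*pi_U
  pi_W = 1/6*pi_X + 1/12*pi_Y + 1/6*pi_Z + 1/12*pi_W + 5/12*pi_U
  pi_U = 1/3*pi_X + 1/4*pi_Y + 1/4*pi_Z + 1/12*pi_W + 1/6*pi_U
with normalization: pi_X + pi_Y + pi_Z + pi_W + pi_U = 1.

Using the first 4 balance equations plus normalization, the linear system A*pi = b is:
  [-2/3, 1/6, 1/4, 5/12, 1/6] . pi = 0
  [1/12, -11/12, 1/4, 1/12, 1/6] . pi = 0
  [1/12, 5/12, -11/12, 1/3, 1/12] . pi = 0
  [1/6, 1/12, 1/6, -11/12, 5/12] . pi = 0
  [1, 1, 1, 1, 1] . pi = 1

Solving yields:
  pi_X = 7276/26355
  pi_Y = 1152/8785
  pi_Z = 4633/26355
  pi_W = 1713/8785
  pi_U = 5851/26355

Verification (pi * P):
  7276/26355*1/3 + 1152/8785*1/6 + 4633/26355*1/4 + 1713/8785*5/12 + 5851/26355*1/6 = 7276/26355 = pi_X  (ok)
  7276/26355*1/12 + 1152/8785*1/12 + 4633/26355*1/4 + 1713/8785*1/12 + 5851/26355*1/6 = 1152/8785 = pi_Y  (ok)
  7276/26355*1/12 + 1152/8785*5/12 + 4633/26355*1/12 + 1713/8785*1/3 + 5851/26355*1/12 = 4633/26355 = pi_Z  (ok)
  7276/26355*1/6 + 1152/8785*1/12 + 4633/26355*1/6 + 1713/8785*1/12 + 5851/26355*5/12 = 1713/8785 = pi_W  (ok)
  7276/26355*1/3 + 1152/8785*1/4 + 4633/26355*1/4 + 1713/8785*1/12 + 5851/26355*1/6 = 5851/26355 = pi_U  (ok)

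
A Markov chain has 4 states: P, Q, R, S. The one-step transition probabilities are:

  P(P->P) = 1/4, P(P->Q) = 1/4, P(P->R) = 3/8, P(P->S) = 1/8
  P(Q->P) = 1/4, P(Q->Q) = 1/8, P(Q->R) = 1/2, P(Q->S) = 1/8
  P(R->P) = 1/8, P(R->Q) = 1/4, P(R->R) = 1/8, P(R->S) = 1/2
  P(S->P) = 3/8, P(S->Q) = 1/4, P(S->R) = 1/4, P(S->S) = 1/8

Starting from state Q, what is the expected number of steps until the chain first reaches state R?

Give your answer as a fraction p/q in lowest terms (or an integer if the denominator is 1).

Let h_i = expected steps to first reach R from state i.
Boundary: h_R = 0.
First-step equations for the other states:
  h_P = 1 + 1/4*h_P + 1/4*h_Q + 3/8*h_R + 1/8*h_S
  h_Q = 1 + 1/4*h_P + 1/8*h_Q + 1/2*h_R + 1/8*h_S
  h_S = 1 + 3/8*h_P + 1/4*h_Q + 1/4*h_R + 1/8*h_S

Substituting h_R = 0 and rearranging gives the linear system (I - Q) h = 1:
  [3/4, -1/4, -1/8] . (h_P, h_Q, h_S) = 1
  [-1/4, 7/8, -1/8] . (h_P, h_Q, h_S) = 1
  [-3/8, -1/4, 7/8] . (h_P, h_Q, h_S) = 1

Solving yields:
  h_P = 576/223
  h_Q = 512/223
  h_S = 648/223

Starting state is Q, so the expected hitting time is h_Q = 512/223.

Answer: 512/223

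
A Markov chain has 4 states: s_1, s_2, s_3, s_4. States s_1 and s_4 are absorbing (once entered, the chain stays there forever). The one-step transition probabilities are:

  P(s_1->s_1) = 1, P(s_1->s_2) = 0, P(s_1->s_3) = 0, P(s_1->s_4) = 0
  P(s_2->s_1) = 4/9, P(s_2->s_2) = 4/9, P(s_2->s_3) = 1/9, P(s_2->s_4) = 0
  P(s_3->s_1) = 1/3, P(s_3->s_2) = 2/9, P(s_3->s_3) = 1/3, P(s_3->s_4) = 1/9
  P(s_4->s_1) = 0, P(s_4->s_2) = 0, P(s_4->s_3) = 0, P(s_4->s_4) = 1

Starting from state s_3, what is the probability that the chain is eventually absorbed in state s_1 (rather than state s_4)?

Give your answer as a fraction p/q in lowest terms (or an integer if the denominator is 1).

Answer: 23/28

Derivation:
Let a_i = P(absorbed in s_1 | start in state i).
Boundary conditions: a_s_1 = 1, a_s_4 = 0.
For each transient state i, a_i = sum_j P(i->j) * a_j:
  a_s_2 = 4/9*a_s_1 + 4/9*a_s_2 + 1/9*a_s_3 + 0*a_s_4
  a_s_3 = 1/3*a_s_1 + 2/9*a_s_2 + 1/3*a_s_3 + 1/9*a_s_4

Substituting a_s_1 = 1 and a_s_4 = 0, rearrange to (I - Q) a = r where r[i] = P(i -> s_1):
  [5/9, -1/9] . (a_s_2, a_s_3) = 4/9
  [-2/9, 2/3] . (a_s_2, a_s_3) = 1/3

Solving yields:
  a_s_2 = 27/28
  a_s_3 = 23/28

Starting state is s_3, so the absorption probability is a_s_3 = 23/28.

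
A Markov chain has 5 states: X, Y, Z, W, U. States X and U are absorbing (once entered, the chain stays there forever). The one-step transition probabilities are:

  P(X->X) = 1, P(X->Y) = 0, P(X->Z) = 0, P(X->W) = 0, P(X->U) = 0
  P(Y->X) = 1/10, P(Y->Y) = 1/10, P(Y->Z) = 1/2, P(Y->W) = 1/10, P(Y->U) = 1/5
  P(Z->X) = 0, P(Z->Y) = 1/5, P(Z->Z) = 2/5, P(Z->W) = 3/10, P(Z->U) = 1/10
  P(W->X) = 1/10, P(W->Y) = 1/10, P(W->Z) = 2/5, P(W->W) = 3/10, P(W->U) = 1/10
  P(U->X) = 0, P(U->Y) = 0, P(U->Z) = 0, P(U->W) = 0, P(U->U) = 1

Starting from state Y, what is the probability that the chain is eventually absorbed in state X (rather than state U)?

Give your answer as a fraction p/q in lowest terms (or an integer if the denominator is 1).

Let a_i = P(absorbed in X | start in state i).
Boundary conditions: a_X = 1, a_U = 0.
For each transient state i, a_i = sum_j P(i->j) * a_j:
  a_Y = 1/10*a_X + 1/10*a_Y + 1/2*a_Z + 1/10*a_W + 1/5*a_U
  a_Z = 0*a_X + 1/5*a_Y + 2/5*a_Z + 3/10*a_W + 1/10*a_U
  a_W = 1/10*a_X + 1/10*a_Y + 2/5*a_Z + 3/10*a_W + 1/10*a_U

Substituting a_X = 1 and a_U = 0, rearrange to (I - Q) a = r where r[i] = P(i -> X):
  [9/10, -1/2, -1/10] . (a_Y, a_Z, a_W) = 1/10
  [-1/5, 3/5, -3/10] . (a_Y, a_Z, a_W) = 0
  [-1/10, -2/5, 7/10] . (a_Y, a_Z, a_W) = 1/10

Solving yields:
  a_Y = 17/57
  a_Z = 46/171
  a_W = 58/171

Starting state is Y, so the absorption probability is a_Y = 17/57.

Answer: 17/57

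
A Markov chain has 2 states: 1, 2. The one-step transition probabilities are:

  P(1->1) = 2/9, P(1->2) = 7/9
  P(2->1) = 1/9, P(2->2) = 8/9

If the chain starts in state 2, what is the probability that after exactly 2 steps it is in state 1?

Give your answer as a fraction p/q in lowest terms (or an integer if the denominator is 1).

Answer: 10/81

Derivation:
Computing P^2 by repeated multiplication:
P^1 =
  1: [2/9, 7/9]
  2: [1/9, 8/9]
P^2 =
  1: [11/81, 70/81]
  2: [10/81, 71/81]

(P^2)[2 -> 1] = 10/81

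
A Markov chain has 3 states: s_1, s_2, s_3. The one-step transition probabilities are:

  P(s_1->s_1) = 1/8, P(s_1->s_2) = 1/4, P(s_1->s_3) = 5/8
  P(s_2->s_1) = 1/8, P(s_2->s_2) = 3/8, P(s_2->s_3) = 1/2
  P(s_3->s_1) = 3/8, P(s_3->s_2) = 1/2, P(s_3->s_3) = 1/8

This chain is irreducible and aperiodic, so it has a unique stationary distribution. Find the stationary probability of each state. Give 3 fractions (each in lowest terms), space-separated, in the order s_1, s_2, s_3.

The stationary distribution satisfies pi = pi * P, i.e.:
  pi_s_1 = 1/8*pi_s_1 + 1/8*pi_s_2 + 3/8*pi_s_3
  pi_s_2 = 1/4*pi_s_1 + 3/8*pi_s_2 + 1/2*pi_s_3
  pi_s_3 = 5/8*pi_s_1 + 1/2*pi_s_2 + 1/8*pi_s_3
with normalization: pi_s_1 + pi_s_2 + pi_s_3 = 1.

Using the first 2 balance equations plus normalization, the linear system A*pi = b is:
  [-7/8, 1/8, 3/8] . pi = 0
  [1/4, -5/8, 1/2] . pi = 0
  [1, 1, 1] . pi = 1

Solving yields:
  pi_s_1 = 19/86
  pi_s_2 = 17/43
  pi_s_3 = 33/86

Verification (pi * P):
  19/86*1/8 + 17/43*1/8 + 33/86*3/8 = 19/86 = pi_s_1  (ok)
  19/86*1/4 + 17/43*3/8 + 33/86*1/2 = 17/43 = pi_s_2  (ok)
  19/86*5/8 + 17/43*1/2 + 33/86*1/8 = 33/86 = pi_s_3  (ok)

Answer: 19/86 17/43 33/86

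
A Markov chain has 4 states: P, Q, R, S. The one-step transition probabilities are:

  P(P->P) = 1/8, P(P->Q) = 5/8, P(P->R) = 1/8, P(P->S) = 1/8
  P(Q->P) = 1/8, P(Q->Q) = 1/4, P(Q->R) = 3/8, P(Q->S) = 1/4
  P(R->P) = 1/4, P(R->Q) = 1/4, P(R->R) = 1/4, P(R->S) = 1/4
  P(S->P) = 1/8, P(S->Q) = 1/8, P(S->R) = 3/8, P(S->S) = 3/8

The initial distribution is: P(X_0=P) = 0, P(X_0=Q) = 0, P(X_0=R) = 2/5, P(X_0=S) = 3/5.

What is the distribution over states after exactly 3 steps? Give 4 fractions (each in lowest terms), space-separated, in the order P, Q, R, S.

Propagating the distribution step by step (d_{t+1} = d_t * P):
d_0 = (P=0, Q=0, R=2/5, S=3/5)
  d_1[P] = 0*1/8 + 0*1/8 + 2/5*1/4 + 3/5*1/8 = 7/40
  d_1[Q] = 0*5/8 + 0*1/4 + 2/5*1/4 + 3/5*1/8 = 7/40
  d_1[R] = 0*1/8 + 0*3/8 + 2/5*1/4 + 3/5*3/8 = 13/40
  d_1[S] = 0*1/8 + 0*1/4 + 2/5*1/4 + 3/5*3/8 = 13/40
d_1 = (P=7/40, Q=7/40, R=13/40, S=13/40)
  d_2[P] = 7/40*1/8 + 7/40*1/8 + 13/40*1/4 + 13/40*1/8 = 53/320
  d_2[Q] = 7/40*5/8 + 7/40*1/4 + 13/40*1/4 + 13/40*1/8 = 11/40
  d_2[R] = 7/40*1/8 + 7/40*3/8 + 13/40*1/4 + 13/40*3/8 = 93/320
  d_2[S] = 7/40*1/8 + 7/40*1/4 + 13/40*1/4 + 13/40*3/8 = 43/160
d_2 = (P=53/320, Q=11/40, R=93/320, S=43/160)
  d_3[P] = 53/320*1/8 + 11/40*1/8 + 93/320*1/4 + 43/160*1/8 = 413/2560
  d_3[Q] = 53/320*5/8 + 11/40*1/4 + 93/320*1/4 + 43/160*1/8 = 713/2560
  d_3[R] = 53/320*1/8 + 11/40*3/8 + 93/320*1/4 + 43/160*3/8 = 761/2560
  d_3[S] = 53/320*1/8 + 11/40*1/4 + 93/320*1/4 + 43/160*3/8 = 673/2560
d_3 = (P=413/2560, Q=713/2560, R=761/2560, S=673/2560)

Answer: 413/2560 713/2560 761/2560 673/2560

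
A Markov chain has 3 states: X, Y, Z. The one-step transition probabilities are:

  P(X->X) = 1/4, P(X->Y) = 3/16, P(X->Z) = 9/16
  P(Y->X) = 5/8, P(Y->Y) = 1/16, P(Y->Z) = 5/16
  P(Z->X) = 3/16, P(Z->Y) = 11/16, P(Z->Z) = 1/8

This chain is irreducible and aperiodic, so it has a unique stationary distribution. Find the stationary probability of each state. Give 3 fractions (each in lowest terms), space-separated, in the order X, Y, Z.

Answer: 155/446 141/446 75/223

Derivation:
The stationary distribution satisfies pi = pi * P, i.e.:
  pi_X = 1/4*pi_X + 5/8*pi_Y + 3/16*pi_Z
  pi_Y = 3/16*pi_X + 1/16*pi_Y + 11/16*pi_Z
  pi_Z = 9/16*pi_X + 5/16*pi_Y + 1/8*pi_Z
with normalization: pi_X + pi_Y + pi_Z = 1.

Using the first 2 balance equations plus normalization, the linear system A*pi = b is:
  [-3/4, 5/8, 3/16] . pi = 0
  [3/16, -15/16, 11/16] . pi = 0
  [1, 1, 1] . pi = 1

Solving yields:
  pi_X = 155/446
  pi_Y = 141/446
  pi_Z = 75/223

Verification (pi * P):
  155/446*1/4 + 141/446*5/8 + 75/223*3/16 = 155/446 = pi_X  (ok)
  155/446*3/16 + 141/446*1/16 + 75/223*11/16 = 141/446 = pi_Y  (ok)
  155/446*9/16 + 141/446*5/16 + 75/223*1/8 = 75/223 = pi_Z  (ok)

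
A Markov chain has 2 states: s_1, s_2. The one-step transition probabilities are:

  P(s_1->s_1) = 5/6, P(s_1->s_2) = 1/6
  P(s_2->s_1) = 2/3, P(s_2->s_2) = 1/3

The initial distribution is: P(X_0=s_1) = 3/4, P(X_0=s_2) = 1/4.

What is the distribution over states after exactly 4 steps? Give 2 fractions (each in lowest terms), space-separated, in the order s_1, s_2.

Propagating the distribution step by step (d_{t+1} = d_t * P):
d_0 = (s_1=3/4, s_2=1/4)
  d_1[s_1] = 3/4*5/6 + 1/4*2/3 = 19/24
  d_1[s_2] = 3/4*1/6 + 1/4*1/3 = 5/24
d_1 = (s_1=19/24, s_2=5/24)
  d_2[s_1] = 19/24*5/6 + 5/24*2/3 = 115/144
  d_2[s_2] = 19/24*1/6 + 5/24*1/3 = 29/144
d_2 = (s_1=115/144, s_2=29/144)
  d_3[s_1] = 115/144*5/6 + 29/144*2/3 = 691/864
  d_3[s_2] = 115/144*1/6 + 29/144*1/3 = 173/864
d_3 = (s_1=691/864, s_2=173/864)
  d_4[s_1] = 691/864*5/6 + 173/864*2/3 = 4147/5184
  d_4[s_2] = 691/864*1/6 + 173/864*1/3 = 1037/5184
d_4 = (s_1=4147/5184, s_2=1037/5184)

Answer: 4147/5184 1037/5184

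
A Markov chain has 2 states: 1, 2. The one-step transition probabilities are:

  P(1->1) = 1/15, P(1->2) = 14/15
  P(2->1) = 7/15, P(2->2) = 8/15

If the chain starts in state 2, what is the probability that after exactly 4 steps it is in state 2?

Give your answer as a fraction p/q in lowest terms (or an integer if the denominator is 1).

Answer: 422/625

Derivation:
Computing P^4 by repeated multiplication:
P^1 =
  1: [1/15, 14/15]
  2: [7/15, 8/15]
P^2 =
  1: [11/25, 14/25]
  2: [7/25, 18/25]
P^3 =
  1: [109/375, 266/375]
  2: [133/375, 242/375]
P^4 =
  1: [219/625, 406/625]
  2: [203/625, 422/625]

(P^4)[2 -> 2] = 422/625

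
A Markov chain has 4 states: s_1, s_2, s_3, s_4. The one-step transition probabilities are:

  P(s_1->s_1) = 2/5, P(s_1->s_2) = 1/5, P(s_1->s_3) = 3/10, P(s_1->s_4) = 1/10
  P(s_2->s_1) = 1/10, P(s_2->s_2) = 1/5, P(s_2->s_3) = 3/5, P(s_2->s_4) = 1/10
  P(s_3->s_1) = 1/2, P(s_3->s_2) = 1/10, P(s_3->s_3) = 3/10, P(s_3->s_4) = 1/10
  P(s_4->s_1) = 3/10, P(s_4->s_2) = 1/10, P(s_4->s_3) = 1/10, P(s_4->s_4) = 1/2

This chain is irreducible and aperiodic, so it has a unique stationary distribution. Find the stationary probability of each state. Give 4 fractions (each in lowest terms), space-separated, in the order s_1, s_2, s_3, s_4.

The stationary distribution satisfies pi = pi * P, i.e.:
  pi_s_1 = 2/5*pi_s_1 + 1/10*pi_s_2 + 1/2*pi_s_3 + 3/10*pi_s_4
  pi_s_2 = 1/5*pi_s_1 + 1/5*pi_s_2 + 1/10*pi_s_3 + 1/10*pi_s_4
  pi_s_3 = 3/10*pi_s_1 + 3/5*pi_s_2 + 3/10*pi_s_3 + 1/10*pi_s_4
  pi_s_4 = 1/10*pi_s_1 + 1/10*pi_s_2 + 1/10*pi_s_3 + 1/2*pi_s_4
with normalization: pi_s_1 + pi_s_2 + pi_s_3 + pi_s_4 = 1.

Using the first 3 balance equations plus normalization, the linear system A*pi = b is:
  [-3/5, 1/10, 1/2, 3/10] . pi = 0
  [1/5, -4/5, 1/10, 1/10] . pi = 0
  [3/10, 3/5, -7/10, 1/10] . pi = 0
  [1, 1, 1, 1] . pi = 1

Solving yields:
  pi_s_1 = 38/103
  pi_s_2 = 47/309
  pi_s_3 = 193/618
  pi_s_4 = 1/6

Verification (pi * P):
  38/103*2/5 + 47/309*1/10 + 193/618*1/2 + 1/6*3/10 = 38/103 = pi_s_1  (ok)
  38/103*1/5 + 47/309*1/5 + 193/618*1/10 + 1/6*1/10 = 47/309 = pi_s_2  (ok)
  38/103*3/10 + 47/309*3/5 + 193/618*3/10 + 1/6*1/10 = 193/618 = pi_s_3  (ok)
  38/103*1/10 + 47/309*1/10 + 193/618*1/10 + 1/6*1/2 = 1/6 = pi_s_4  (ok)

Answer: 38/103 47/309 193/618 1/6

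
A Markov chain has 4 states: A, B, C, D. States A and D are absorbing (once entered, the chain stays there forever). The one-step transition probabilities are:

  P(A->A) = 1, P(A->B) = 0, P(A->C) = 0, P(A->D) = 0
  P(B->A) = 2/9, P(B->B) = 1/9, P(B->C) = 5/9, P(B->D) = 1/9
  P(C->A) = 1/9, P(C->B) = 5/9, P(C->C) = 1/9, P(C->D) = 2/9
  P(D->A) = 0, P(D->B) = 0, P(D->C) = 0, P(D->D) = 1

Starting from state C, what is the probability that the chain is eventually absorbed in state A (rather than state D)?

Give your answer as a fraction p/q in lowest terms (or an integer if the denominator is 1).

Answer: 6/13

Derivation:
Let a_i = P(absorbed in A | start in state i).
Boundary conditions: a_A = 1, a_D = 0.
For each transient state i, a_i = sum_j P(i->j) * a_j:
  a_B = 2/9*a_A + 1/9*a_B + 5/9*a_C + 1/9*a_D
  a_C = 1/9*a_A + 5/9*a_B + 1/9*a_C + 2/9*a_D

Substituting a_A = 1 and a_D = 0, rearrange to (I - Q) a = r where r[i] = P(i -> A):
  [8/9, -5/9] . (a_B, a_C) = 2/9
  [-5/9, 8/9] . (a_B, a_C) = 1/9

Solving yields:
  a_B = 7/13
  a_C = 6/13

Starting state is C, so the absorption probability is a_C = 6/13.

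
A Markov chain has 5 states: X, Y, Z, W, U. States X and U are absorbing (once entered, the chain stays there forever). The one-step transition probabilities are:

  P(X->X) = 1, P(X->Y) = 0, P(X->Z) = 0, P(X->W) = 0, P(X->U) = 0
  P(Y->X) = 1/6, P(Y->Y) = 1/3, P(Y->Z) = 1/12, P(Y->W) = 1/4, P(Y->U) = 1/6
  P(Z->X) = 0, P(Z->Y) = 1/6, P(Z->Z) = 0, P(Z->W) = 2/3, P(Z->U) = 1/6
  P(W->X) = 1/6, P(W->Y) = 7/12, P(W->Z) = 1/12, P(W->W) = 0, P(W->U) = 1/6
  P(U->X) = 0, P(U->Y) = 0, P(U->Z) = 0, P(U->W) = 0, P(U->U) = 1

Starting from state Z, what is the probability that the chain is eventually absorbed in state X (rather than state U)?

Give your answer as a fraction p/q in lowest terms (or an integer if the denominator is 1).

Let a_i = P(absorbed in X | start in state i).
Boundary conditions: a_X = 1, a_U = 0.
For each transient state i, a_i = sum_j P(i->j) * a_j:
  a_Y = 1/6*a_X + 1/3*a_Y + 1/12*a_Z + 1/4*a_W + 1/6*a_U
  a_Z = 0*a_X + 1/6*a_Y + 0*a_Z + 2/3*a_W + 1/6*a_U
  a_W = 1/6*a_X + 7/12*a_Y + 1/12*a_Z + 0*a_W + 1/6*a_U

Substituting a_X = 1 and a_U = 0, rearrange to (I - Q) a = r where r[i] = P(i -> X):
  [2/3, -1/12, -1/4] . (a_Y, a_Z, a_W) = 1/6
  [-1/6, 1, -2/3] . (a_Y, a_Z, a_W) = 0
  [-7/12, -1/12, 1] . (a_Y, a_Z, a_W) = 1/6

Solving yields:
  a_Y = 12/25
  a_Z = 2/5
  a_W = 12/25

Starting state is Z, so the absorption probability is a_Z = 2/5.

Answer: 2/5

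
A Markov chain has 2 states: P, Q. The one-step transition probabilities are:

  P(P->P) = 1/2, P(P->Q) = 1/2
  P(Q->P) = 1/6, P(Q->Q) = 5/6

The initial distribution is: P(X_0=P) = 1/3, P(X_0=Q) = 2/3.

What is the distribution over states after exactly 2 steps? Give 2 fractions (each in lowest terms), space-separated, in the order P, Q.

Answer: 7/27 20/27

Derivation:
Propagating the distribution step by step (d_{t+1} = d_t * P):
d_0 = (P=1/3, Q=2/3)
  d_1[P] = 1/3*1/2 + 2/3*1/6 = 5/18
  d_1[Q] = 1/3*1/2 + 2/3*5/6 = 13/18
d_1 = (P=5/18, Q=13/18)
  d_2[P] = 5/18*1/2 + 13/18*1/6 = 7/27
  d_2[Q] = 5/18*1/2 + 13/18*5/6 = 20/27
d_2 = (P=7/27, Q=20/27)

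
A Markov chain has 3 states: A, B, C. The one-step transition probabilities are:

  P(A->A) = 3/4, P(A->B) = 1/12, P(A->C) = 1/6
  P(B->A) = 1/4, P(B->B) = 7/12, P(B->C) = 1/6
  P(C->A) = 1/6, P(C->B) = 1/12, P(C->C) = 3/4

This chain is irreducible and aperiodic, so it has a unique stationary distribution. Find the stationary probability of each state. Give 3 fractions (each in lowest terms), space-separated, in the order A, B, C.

The stationary distribution satisfies pi = pi * P, i.e.:
  pi_A = 3/4*pi_A + 1/4*pi_B + 1/6*pi_C
  pi_B = 1/12*pi_A + 7/12*pi_B + 1/12*pi_C
  pi_C = 1/6*pi_A + 1/6*pi_B + 3/4*pi_C
with normalization: pi_A + pi_B + pi_C = 1.

Using the first 2 balance equations plus normalization, the linear system A*pi = b is:
  [-1/4, 1/4, 1/6] . pi = 0
  [1/12, -5/12, 1/12] . pi = 0
  [1, 1, 1] . pi = 1

Solving yields:
  pi_A = 13/30
  pi_B = 1/6
  pi_C = 2/5

Verification (pi * P):
  13/30*3/4 + 1/6*1/4 + 2/5*1/6 = 13/30 = pi_A  (ok)
  13/30*1/12 + 1/6*7/12 + 2/5*1/12 = 1/6 = pi_B  (ok)
  13/30*1/6 + 1/6*1/6 + 2/5*3/4 = 2/5 = pi_C  (ok)

Answer: 13/30 1/6 2/5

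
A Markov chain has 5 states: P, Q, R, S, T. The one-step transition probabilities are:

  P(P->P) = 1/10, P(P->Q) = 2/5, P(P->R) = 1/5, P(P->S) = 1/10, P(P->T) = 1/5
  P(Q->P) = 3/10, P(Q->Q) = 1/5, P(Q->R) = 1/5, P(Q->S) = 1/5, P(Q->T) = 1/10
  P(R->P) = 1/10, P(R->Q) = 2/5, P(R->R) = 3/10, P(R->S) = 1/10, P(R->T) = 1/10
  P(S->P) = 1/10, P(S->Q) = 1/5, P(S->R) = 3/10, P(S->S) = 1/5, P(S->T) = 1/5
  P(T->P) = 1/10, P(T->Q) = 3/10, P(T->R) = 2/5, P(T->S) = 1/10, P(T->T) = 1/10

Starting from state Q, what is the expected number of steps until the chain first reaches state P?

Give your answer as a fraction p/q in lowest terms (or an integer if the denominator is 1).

Answer: 3070/587

Derivation:
Let h_i = expected steps to first reach P from state i.
Boundary: h_P = 0.
First-step equations for the other states:
  h_Q = 1 + 3/10*h_P + 1/5*h_Q + 1/5*h_R + 1/5*h_S + 1/10*h_T
  h_R = 1 + 1/10*h_P + 2/5*h_Q + 3/10*h_R + 1/10*h_S + 1/10*h_T
  h_S = 1 + 1/10*h_P + 1/5*h_Q + 3/10*h_R + 1/5*h_S + 1/5*h_T
  h_T = 1 + 1/10*h_P + 3/10*h_Q + 2/5*h_R + 1/10*h_S + 1/10*h_T

Substituting h_P = 0 and rearranging gives the linear system (I - Q) h = 1:
  [4/5, -1/5, -1/5, -1/10] . (h_Q, h_R, h_S, h_T) = 1
  [-2/5, 7/10, -1/10, -1/10] . (h_Q, h_R, h_S, h_T) = 1
  [-1/5, -3/10, 4/5, -1/5] . (h_Q, h_R, h_S, h_T) = 1
  [-3/10, -2/5, -1/10, 9/10] . (h_Q, h_R, h_S, h_T) = 1

Solving yields:
  h_Q = 3070/587
  h_R = 3670/587
  h_S = 3810/587
  h_T = 3730/587

Starting state is Q, so the expected hitting time is h_Q = 3070/587.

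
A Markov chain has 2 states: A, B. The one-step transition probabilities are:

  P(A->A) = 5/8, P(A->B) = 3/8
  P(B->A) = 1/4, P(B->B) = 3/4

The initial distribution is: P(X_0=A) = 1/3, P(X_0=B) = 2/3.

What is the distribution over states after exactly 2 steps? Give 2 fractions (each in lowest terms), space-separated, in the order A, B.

Propagating the distribution step by step (d_{t+1} = d_t * P):
d_0 = (A=1/3, B=2/3)
  d_1[A] = 1/3*5/8 + 2/3*1/4 = 3/8
  d_1[B] = 1/3*3/8 + 2/3*3/4 = 5/8
d_1 = (A=3/8, B=5/8)
  d_2[A] = 3/8*5/8 + 5/8*1/4 = 25/64
  d_2[B] = 3/8*3/8 + 5/8*3/4 = 39/64
d_2 = (A=25/64, B=39/64)

Answer: 25/64 39/64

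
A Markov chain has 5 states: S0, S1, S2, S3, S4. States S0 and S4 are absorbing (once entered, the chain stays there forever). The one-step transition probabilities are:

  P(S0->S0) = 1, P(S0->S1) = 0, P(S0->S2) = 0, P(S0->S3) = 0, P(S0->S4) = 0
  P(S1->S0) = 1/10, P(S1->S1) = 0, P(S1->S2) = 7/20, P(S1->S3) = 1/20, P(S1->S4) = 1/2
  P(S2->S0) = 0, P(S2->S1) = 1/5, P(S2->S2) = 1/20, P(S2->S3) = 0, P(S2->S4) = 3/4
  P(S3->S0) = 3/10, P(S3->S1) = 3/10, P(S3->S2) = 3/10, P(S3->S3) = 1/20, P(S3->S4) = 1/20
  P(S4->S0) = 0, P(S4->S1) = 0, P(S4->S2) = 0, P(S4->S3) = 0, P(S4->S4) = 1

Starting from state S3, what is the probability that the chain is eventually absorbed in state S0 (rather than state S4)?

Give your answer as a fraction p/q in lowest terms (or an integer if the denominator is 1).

Let a_i = P(absorbed in S0 | start in state i).
Boundary conditions: a_S0 = 1, a_S4 = 0.
For each transient state i, a_i = sum_j P(i->j) * a_j:
  a_S1 = 1/10*a_S0 + 0*a_S1 + 7/20*a_S2 + 1/20*a_S3 + 1/2*a_S4
  a_S2 = 0*a_S0 + 1/5*a_S1 + 1/20*a_S2 + 0*a_S3 + 3/4*a_S4
  a_S3 = 3/10*a_S0 + 3/10*a_S1 + 3/10*a_S2 + 1/20*a_S3 + 1/20*a_S4

Substituting a_S0 = 1 and a_S4 = 0, rearrange to (I - Q) a = r where r[i] = P(i -> S0):
  [1, -7/20, -1/20] . (a_S1, a_S2, a_S3) = 1/10
  [-1/5, 19/20, 0] . (a_S1, a_S2, a_S3) = 0
  [-3/10, -3/10, 19/20] . (a_S1, a_S2, a_S3) = 3/10

Solving yields:
  a_S1 = 418/3275
  a_S2 = 88/3275
  a_S3 = 1194/3275

Starting state is S3, so the absorption probability is a_S3 = 1194/3275.

Answer: 1194/3275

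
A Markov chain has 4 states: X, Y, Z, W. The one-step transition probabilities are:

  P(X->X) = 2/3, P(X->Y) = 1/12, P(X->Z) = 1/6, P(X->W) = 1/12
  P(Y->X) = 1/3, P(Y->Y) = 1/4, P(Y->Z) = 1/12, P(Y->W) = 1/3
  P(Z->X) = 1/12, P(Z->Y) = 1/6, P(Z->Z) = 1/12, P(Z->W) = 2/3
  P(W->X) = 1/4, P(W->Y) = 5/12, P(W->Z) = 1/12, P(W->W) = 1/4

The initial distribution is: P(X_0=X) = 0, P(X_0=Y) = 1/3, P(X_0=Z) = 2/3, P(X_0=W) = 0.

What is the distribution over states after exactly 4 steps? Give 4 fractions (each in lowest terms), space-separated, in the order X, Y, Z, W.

Propagating the distribution step by step (d_{t+1} = d_t * P):
d_0 = (X=0, Y=1/3, Z=2/3, W=0)
  d_1[X] = 0*2/3 + 1/3*1/3 + 2/3*1/12 + 0*1/4 = 1/6
  d_1[Y] = 0*1/12 + 1/3*1/4 + 2/3*1/6 + 0*5/12 = 7/36
  d_1[Z] = 0*1/6 + 1/3*1/12 + 2/3*1/12 + 0*1/12 = 1/12
  d_1[W] = 0*1/12 + 1/3*1/3 + 2/3*2/3 + 0*1/4 = 5/9
d_1 = (X=1/6, Y=7/36, Z=1/12, W=5/9)
  d_2[X] = 1/6*2/3 + 7/36*1/3 + 1/12*1/12 + 5/9*1/4 = 139/432
  d_2[Y] = 1/6*1/12 + 7/36*1/4 + 1/12*1/6 + 5/9*5/12 = 133/432
  d_2[Z] = 1/6*1/6 + 7/36*1/12 + 1/12*1/12 + 5/9*1/12 = 7/72
  d_2[W] = 1/6*1/12 + 7/36*1/3 + 1/12*2/3 + 5/9*1/4 = 59/216
d_2 = (X=139/432, Y=133/432, Z=7/72, W=59/216)
  d_3[X] = 139/432*2/3 + 133/432*1/3 + 7/72*1/12 + 59/216*1/4 = 85/216
  d_3[Y] = 139/432*1/12 + 133/432*1/4 + 7/72*1/6 + 59/216*5/12 = 101/432
  d_3[Z] = 139/432*1/6 + 133/432*1/12 + 7/72*1/12 + 59/216*1/12 = 571/5184
  d_3[W] = 139/432*1/12 + 133/432*1/3 + 7/72*2/3 + 59/216*1/4 = 1361/5184
d_3 = (X=85/216, Y=101/432, Z=571/5184, W=1361/5184)
  d_4[X] = 85/216*2/3 + 101/432*1/3 + 571/5184*1/12 + 1361/5184*1/4 = 12911/31104
  d_4[Y] = 85/216*1/12 + 101/432*1/4 + 571/5184*1/6 + 1361/5184*5/12 = 4541/20736
  d_4[Z] = 85/216*1/6 + 101/432*1/12 + 571/5184*1/12 + 1361/5184*1/12 = 301/2592
  d_4[W] = 85/216*1/12 + 101/432*1/3 + 571/5184*2/3 + 1361/5184*1/4 = 15539/62208
d_4 = (X=12911/31104, Y=4541/20736, Z=301/2592, W=15539/62208)

Answer: 12911/31104 4541/20736 301/2592 15539/62208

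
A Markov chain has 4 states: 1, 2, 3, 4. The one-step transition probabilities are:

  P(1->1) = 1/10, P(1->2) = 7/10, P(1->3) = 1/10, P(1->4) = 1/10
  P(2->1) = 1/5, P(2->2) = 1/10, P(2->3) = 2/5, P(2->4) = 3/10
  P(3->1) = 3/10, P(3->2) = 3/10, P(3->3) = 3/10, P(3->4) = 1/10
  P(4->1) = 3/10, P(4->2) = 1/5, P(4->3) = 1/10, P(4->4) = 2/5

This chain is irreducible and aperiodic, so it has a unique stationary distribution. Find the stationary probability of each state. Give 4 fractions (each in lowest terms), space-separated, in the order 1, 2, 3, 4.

Answer: 119/530 81/265 127/530 61/265

Derivation:
The stationary distribution satisfies pi = pi * P, i.e.:
  pi_1 = 1/10*pi_1 + 1/5*pi_2 + 3/10*pi_3 + 3/10*pi_4
  pi_2 = 7/10*pi_1 + 1/10*pi_2 + 3/10*pi_3 + 1/5*pi_4
  pi_3 = 1/10*pi_1 + 2/5*pi_2 + 3/10*pi_3 + 1/10*pi_4
  pi_4 = 1/10*pi_1 + 3/10*pi_2 + 1/10*pi_3 + 2/5*pi_4
with normalization: pi_1 + pi_2 + pi_3 + pi_4 = 1.

Using the first 3 balance equations plus normalization, the linear system A*pi = b is:
  [-9/10, 1/5, 3/10, 3/10] . pi = 0
  [7/10, -9/10, 3/10, 1/5] . pi = 0
  [1/10, 2/5, -7/10, 1/10] . pi = 0
  [1, 1, 1, 1] . pi = 1

Solving yields:
  pi_1 = 119/530
  pi_2 = 81/265
  pi_3 = 127/530
  pi_4 = 61/265

Verification (pi * P):
  119/530*1/10 + 81/265*1/5 + 127/530*3/10 + 61/265*3/10 = 119/530 = pi_1  (ok)
  119/530*7/10 + 81/265*1/10 + 127/530*3/10 + 61/265*1/5 = 81/265 = pi_2  (ok)
  119/530*1/10 + 81/265*2/5 + 127/530*3/10 + 61/265*1/10 = 127/530 = pi_3  (ok)
  119/530*1/10 + 81/265*3/10 + 127/530*1/10 + 61/265*2/5 = 61/265 = pi_4  (ok)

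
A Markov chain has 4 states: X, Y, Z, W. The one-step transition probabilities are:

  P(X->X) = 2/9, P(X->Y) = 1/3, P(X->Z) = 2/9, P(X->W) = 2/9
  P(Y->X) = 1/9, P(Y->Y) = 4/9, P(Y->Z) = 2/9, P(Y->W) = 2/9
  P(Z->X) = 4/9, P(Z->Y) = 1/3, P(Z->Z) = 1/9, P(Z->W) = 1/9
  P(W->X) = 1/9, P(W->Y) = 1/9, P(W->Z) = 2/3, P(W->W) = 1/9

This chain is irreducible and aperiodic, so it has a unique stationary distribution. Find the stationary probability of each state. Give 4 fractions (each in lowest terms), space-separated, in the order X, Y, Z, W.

The stationary distribution satisfies pi = pi * P, i.e.:
  pi_X = 2/9*pi_X + 1/9*pi_Y + 4/9*pi_Z + 1/9*pi_W
  pi_Y = 1/3*pi_X + 4/9*pi_Y + 1/3*pi_Z + 1/9*pi_W
  pi_Z = 2/9*pi_X + 2/9*pi_Y + 1/9*pi_Z + 2/3*pi_W
  pi_W = 2/9*pi_X + 2/9*pi_Y + 1/9*pi_Z + 1/9*pi_W
with normalization: pi_X + pi_Y + pi_Z + pi_W = 1.

Using the first 3 balance equations plus normalization, the linear system A*pi = b is:
  [-7/9, 1/9, 4/9, 1/9] . pi = 0
  [1/3, -5/9, 1/3, 1/9] . pi = 0
  [2/9, 2/9, -8/9, 2/3] . pi = 0
  [1, 1, 1, 1] . pi = 1

Solving yields:
  pi_X = 47/208
  pi_Y = 69/208
  pi_Z = 7/26
  pi_W = 9/52

Verification (pi * P):
  47/208*2/9 + 69/208*1/9 + 7/26*4/9 + 9/52*1/9 = 47/208 = pi_X  (ok)
  47/208*1/3 + 69/208*4/9 + 7/26*1/3 + 9/52*1/9 = 69/208 = pi_Y  (ok)
  47/208*2/9 + 69/208*2/9 + 7/26*1/9 + 9/52*2/3 = 7/26 = pi_Z  (ok)
  47/208*2/9 + 69/208*2/9 + 7/26*1/9 + 9/52*1/9 = 9/52 = pi_W  (ok)

Answer: 47/208 69/208 7/26 9/52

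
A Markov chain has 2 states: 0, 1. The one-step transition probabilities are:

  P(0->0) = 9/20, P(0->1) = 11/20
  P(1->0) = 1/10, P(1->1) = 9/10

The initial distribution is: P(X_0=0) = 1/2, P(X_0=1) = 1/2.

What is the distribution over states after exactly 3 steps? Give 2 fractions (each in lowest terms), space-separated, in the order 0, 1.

Answer: 2699/16000 13301/16000

Derivation:
Propagating the distribution step by step (d_{t+1} = d_t * P):
d_0 = (0=1/2, 1=1/2)
  d_1[0] = 1/2*9/20 + 1/2*1/10 = 11/40
  d_1[1] = 1/2*11/20 + 1/2*9/10 = 29/40
d_1 = (0=11/40, 1=29/40)
  d_2[0] = 11/40*9/20 + 29/40*1/10 = 157/800
  d_2[1] = 11/40*11/20 + 29/40*9/10 = 643/800
d_2 = (0=157/800, 1=643/800)
  d_3[0] = 157/800*9/20 + 643/800*1/10 = 2699/16000
  d_3[1] = 157/800*11/20 + 643/800*9/10 = 13301/16000
d_3 = (0=2699/16000, 1=13301/16000)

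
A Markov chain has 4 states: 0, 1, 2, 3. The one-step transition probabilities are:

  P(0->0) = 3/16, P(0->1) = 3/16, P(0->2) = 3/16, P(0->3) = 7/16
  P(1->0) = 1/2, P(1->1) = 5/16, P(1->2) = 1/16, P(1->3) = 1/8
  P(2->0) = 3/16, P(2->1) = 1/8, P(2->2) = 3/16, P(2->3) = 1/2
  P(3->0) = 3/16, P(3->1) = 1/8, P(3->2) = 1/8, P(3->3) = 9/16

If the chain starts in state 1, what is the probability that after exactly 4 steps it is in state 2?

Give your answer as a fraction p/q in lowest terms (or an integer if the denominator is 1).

Answer: 9051/65536

Derivation:
Computing P^4 by repeated multiplication:
P^1 =
  0: [3/16, 3/16, 3/16, 7/16]
  1: [1/2, 5/16, 1/16, 1/8]
  2: [3/16, 1/8, 3/16, 1/2]
  3: [3/16, 1/8, 1/8, 9/16]
P^2 =
  0: [63/256, 11/64, 35/256, 57/128]
  1: [73/256, 55/256, 9/64, 23/64]
  2: [29/128, 41/256, 9/64, 121/256]
  3: [29/128, 41/256, 35/256, 61/128]
P^3 =
  0: [247/1024, 707/4096, 283/2048, 1835/4096]
  1: [1043/4096, 375/2048, 283/2048, 1737/4096]
  2: [973/4096, 693/4096, 565/4096, 1865/4096]
  3: [973/4096, 693/4096, 141/1024, 933/2048]
P^4 =
  0: [15823/65536, 11301/65536, 9039/65536, 29373/65536]
  1: [8019/32768, 11485/65536, 9051/65536, 14481/32768]
  2: [15753/65536, 2811/16384, 9037/65536, 14751/32768]
  3: [15753/65536, 2811/16384, 2259/16384, 29503/65536]

(P^4)[1 -> 2] = 9051/65536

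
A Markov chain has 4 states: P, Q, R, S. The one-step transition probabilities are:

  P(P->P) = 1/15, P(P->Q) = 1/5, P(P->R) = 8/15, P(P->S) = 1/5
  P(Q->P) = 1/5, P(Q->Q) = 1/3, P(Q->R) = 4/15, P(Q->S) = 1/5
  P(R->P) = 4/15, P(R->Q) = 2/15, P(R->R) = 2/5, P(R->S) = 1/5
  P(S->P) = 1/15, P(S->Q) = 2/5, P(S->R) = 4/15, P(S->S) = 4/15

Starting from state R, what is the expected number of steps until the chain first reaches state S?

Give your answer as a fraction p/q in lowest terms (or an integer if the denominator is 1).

Answer: 5

Derivation:
Let h_i = expected steps to first reach S from state i.
Boundary: h_S = 0.
First-step equations for the other states:
  h_P = 1 + 1/15*h_P + 1/5*h_Q + 8/15*h_R + 1/5*h_S
  h_Q = 1 + 1/5*h_P + 1/3*h_Q + 4/15*h_R + 1/5*h_S
  h_R = 1 + 4/15*h_P + 2/15*h_Q + 2/5*h_R + 1/5*h_S

Substituting h_S = 0 and rearranging gives the linear system (I - Q) h = 1:
  [14/15, -1/5, -8/15] . (h_P, h_Q, h_R) = 1
  [-1/5, 2/3, -4/15] . (h_P, h_Q, h_R) = 1
  [-4/15, -2/15, 3/5] . (h_P, h_Q, h_R) = 1

Solving yields:
  h_P = 5
  h_Q = 5
  h_R = 5

Starting state is R, so the expected hitting time is h_R = 5.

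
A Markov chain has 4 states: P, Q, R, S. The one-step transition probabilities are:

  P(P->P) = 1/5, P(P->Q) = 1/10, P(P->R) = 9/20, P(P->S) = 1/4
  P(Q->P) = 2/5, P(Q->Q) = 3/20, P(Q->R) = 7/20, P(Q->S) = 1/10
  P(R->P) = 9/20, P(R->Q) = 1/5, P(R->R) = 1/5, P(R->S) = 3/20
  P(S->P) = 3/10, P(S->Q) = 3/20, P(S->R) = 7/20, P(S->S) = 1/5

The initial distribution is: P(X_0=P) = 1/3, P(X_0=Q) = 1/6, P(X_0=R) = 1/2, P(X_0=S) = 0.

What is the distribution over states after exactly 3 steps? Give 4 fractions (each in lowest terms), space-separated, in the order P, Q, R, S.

Propagating the distribution step by step (d_{t+1} = d_t * P):
d_0 = (P=1/3, Q=1/6, R=1/2, S=0)
  d_1[P] = 1/3*1/5 + 1/6*2/5 + 1/2*9/20 + 0*3/10 = 43/120
  d_1[Q] = 1/3*1/10 + 1/6*3/20 + 1/2*1/5 + 0*3/20 = 19/120
  d_1[R] = 1/3*9/20 + 1/6*7/20 + 1/2*1/5 + 0*7/20 = 37/120
  d_1[S] = 1/3*1/4 + 1/6*1/10 + 1/2*3/20 + 0*1/5 = 7/40
d_1 = (P=43/120, Q=19/120, R=37/120, S=7/40)
  d_2[P] = 43/120*1/5 + 19/120*2/5 + 37/120*9/20 + 7/40*3/10 = 261/800
  d_2[Q] = 43/120*1/10 + 19/120*3/20 + 37/120*1/5 + 7/40*3/20 = 59/400
  d_2[R] = 43/120*9/20 + 19/120*7/20 + 37/120*1/5 + 7/40*7/20 = 163/480
  d_2[S] = 43/120*1/4 + 19/120*1/10 + 37/120*3/20 + 7/40*1/5 = 14/75
d_2 = (P=261/800, Q=59/400, R=163/480, S=14/75)
  d_3[P] = 261/800*1/5 + 59/400*2/5 + 163/480*9/20 + 14/75*3/10 = 5329/16000
  d_3[Q] = 261/800*1/10 + 59/400*3/20 + 163/480*1/5 + 14/75*3/20 = 113/750
  d_3[R] = 261/800*9/20 + 59/400*7/20 + 163/480*1/5 + 14/75*7/20 = 5307/16000
  d_3[S] = 261/800*1/4 + 59/400*1/10 + 163/480*3/20 + 14/75*1/5 = 443/2400
d_3 = (P=5329/16000, Q=113/750, R=5307/16000, S=443/2400)

Answer: 5329/16000 113/750 5307/16000 443/2400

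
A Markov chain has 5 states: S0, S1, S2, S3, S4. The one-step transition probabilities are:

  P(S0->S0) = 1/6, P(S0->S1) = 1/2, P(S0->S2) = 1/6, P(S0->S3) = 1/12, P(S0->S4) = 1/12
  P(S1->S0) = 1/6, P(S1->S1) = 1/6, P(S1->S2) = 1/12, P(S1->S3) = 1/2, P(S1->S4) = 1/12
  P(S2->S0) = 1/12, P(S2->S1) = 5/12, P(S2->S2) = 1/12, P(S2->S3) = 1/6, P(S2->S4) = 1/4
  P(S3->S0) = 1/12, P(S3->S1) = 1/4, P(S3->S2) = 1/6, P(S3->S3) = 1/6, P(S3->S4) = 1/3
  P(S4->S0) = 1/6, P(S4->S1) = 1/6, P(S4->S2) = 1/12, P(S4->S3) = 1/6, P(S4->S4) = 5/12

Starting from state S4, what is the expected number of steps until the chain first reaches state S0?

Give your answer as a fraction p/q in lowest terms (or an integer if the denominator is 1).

Answer: 1251/173

Derivation:
Let h_i = expected steps to first reach S0 from state i.
Boundary: h_S0 = 0.
First-step equations for the other states:
  h_S1 = 1 + 1/6*h_S0 + 1/6*h_S1 + 1/12*h_S2 + 1/2*h_S3 + 1/12*h_S4
  h_S2 = 1 + 1/12*h_S0 + 5/12*h_S1 + 1/12*h_S2 + 1/6*h_S3 + 1/4*h_S4
  h_S3 = 1 + 1/12*h_S0 + 1/4*h_S1 + 1/6*h_S2 + 1/6*h_S3 + 1/3*h_S4
  h_S4 = 1 + 1/6*h_S0 + 1/6*h_S1 + 1/12*h_S2 + 1/6*h_S3 + 5/12*h_S4

Substituting h_S0 = 0 and rearranging gives the linear system (I - Q) h = 1:
  [5/6, -1/12, -1/2, -1/12] . (h_S1, h_S2, h_S3, h_S4) = 1
  [-5/12, 11/12, -1/6, -1/4] . (h_S1, h_S2, h_S3, h_S4) = 1
  [-1/4, -1/6, 5/6, -1/3] . (h_S1, h_S2, h_S3, h_S4) = 1
  [-1/6, -1/12, -1/6, 7/12] . (h_S1, h_S2, h_S3, h_S4) = 1

Solving yields:
  h_S1 = 1290/173
  h_S2 = 1365/173
  h_S3 = 1368/173
  h_S4 = 1251/173

Starting state is S4, so the expected hitting time is h_S4 = 1251/173.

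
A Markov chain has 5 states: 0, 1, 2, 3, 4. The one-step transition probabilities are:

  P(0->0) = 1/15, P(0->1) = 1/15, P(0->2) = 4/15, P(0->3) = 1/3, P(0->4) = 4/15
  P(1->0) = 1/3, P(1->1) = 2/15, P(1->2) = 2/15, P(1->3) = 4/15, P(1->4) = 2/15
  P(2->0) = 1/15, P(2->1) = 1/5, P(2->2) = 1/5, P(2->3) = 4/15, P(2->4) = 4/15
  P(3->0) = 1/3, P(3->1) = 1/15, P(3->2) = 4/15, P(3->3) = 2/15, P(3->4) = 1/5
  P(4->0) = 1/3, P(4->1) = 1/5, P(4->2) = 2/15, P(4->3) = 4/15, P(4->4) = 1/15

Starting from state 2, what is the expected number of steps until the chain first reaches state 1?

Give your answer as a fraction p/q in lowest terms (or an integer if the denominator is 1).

Let h_i = expected steps to first reach 1 from state i.
Boundary: h_1 = 0.
First-step equations for the other states:
  h_0 = 1 + 1/15*h_0 + 1/15*h_1 + 4/15*h_2 + 1/3*h_3 + 4/15*h_4
  h_2 = 1 + 1/15*h_0 + 1/5*h_1 + 1/5*h_2 + 4/15*h_3 + 4/15*h_4
  h_3 = 1 + 1/3*h_0 + 1/15*h_1 + 4/15*h_2 + 2/15*h_3 + 1/5*h_4
  h_4 = 1 + 1/3*h_0 + 1/5*h_1 + 2/15*h_2 + 4/15*h_3 + 1/15*h_4

Substituting h_1 = 0 and rearranging gives the linear system (I - Q) h = 1:
  [14/15, -4/15, -1/3, -4/15] . (h_0, h_2, h_3, h_4) = 1
  [-1/15, 4/5, -4/15, -4/15] . (h_0, h_2, h_3, h_4) = 1
  [-1/3, -4/15, 13/15, -1/5] . (h_0, h_2, h_3, h_4) = 1
  [-1/3, -2/15, -4/15, 14/15] . (h_0, h_2, h_3, h_4) = 1

Solving yields:
  h_0 = 38775/4819
  h_2 = 33915/4819
  h_3 = 38985/4819
  h_4 = 34995/4819

Starting state is 2, so the expected hitting time is h_2 = 33915/4819.

Answer: 33915/4819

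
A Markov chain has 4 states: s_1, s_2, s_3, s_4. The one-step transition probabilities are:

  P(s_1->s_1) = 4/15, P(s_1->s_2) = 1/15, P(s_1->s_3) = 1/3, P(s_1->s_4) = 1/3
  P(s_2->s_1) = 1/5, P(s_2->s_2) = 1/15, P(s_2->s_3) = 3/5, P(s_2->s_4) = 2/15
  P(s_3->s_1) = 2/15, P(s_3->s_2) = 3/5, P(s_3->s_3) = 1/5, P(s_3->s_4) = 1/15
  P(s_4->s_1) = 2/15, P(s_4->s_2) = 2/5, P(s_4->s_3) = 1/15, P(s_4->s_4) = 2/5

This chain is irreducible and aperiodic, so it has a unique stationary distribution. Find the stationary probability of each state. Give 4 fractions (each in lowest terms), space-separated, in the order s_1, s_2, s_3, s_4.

Answer: 553/3121 947/3121 993/3121 628/3121

Derivation:
The stationary distribution satisfies pi = pi * P, i.e.:
  pi_s_1 = 4/15*pi_s_1 + 1/5*pi_s_2 + 2/15*pi_s_3 + 2/15*pi_s_4
  pi_s_2 = 1/15*pi_s_1 + 1/15*pi_s_2 + 3/5*pi_s_3 + 2/5*pi_s_4
  pi_s_3 = 1/3*pi_s_1 + 3/5*pi_s_2 + 1/5*pi_s_3 + 1/15*pi_s_4
  pi_s_4 = 1/3*pi_s_1 + 2/15*pi_s_2 + 1/15*pi_s_3 + 2/5*pi_s_4
with normalization: pi_s_1 + pi_s_2 + pi_s_3 + pi_s_4 = 1.

Using the first 3 balance equations plus normalization, the linear system A*pi = b is:
  [-11/15, 1/5, 2/15, 2/15] . pi = 0
  [1/15, -14/15, 3/5, 2/5] . pi = 0
  [1/3, 3/5, -4/5, 1/15] . pi = 0
  [1, 1, 1, 1] . pi = 1

Solving yields:
  pi_s_1 = 553/3121
  pi_s_2 = 947/3121
  pi_s_3 = 993/3121
  pi_s_4 = 628/3121

Verification (pi * P):
  553/3121*4/15 + 947/3121*1/5 + 993/3121*2/15 + 628/3121*2/15 = 553/3121 = pi_s_1  (ok)
  553/3121*1/15 + 947/3121*1/15 + 993/3121*3/5 + 628/3121*2/5 = 947/3121 = pi_s_2  (ok)
  553/3121*1/3 + 947/3121*3/5 + 993/3121*1/5 + 628/3121*1/15 = 993/3121 = pi_s_3  (ok)
  553/3121*1/3 + 947/3121*2/15 + 993/3121*1/15 + 628/3121*2/5 = 628/3121 = pi_s_4  (ok)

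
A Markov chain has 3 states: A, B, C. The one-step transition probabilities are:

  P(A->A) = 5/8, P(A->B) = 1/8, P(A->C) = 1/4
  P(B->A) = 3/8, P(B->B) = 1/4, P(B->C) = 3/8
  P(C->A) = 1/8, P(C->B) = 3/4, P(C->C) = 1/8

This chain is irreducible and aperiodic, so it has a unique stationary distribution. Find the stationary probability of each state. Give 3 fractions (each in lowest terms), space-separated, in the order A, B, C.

Answer: 12/29 19/58 15/58

Derivation:
The stationary distribution satisfies pi = pi * P, i.e.:
  pi_A = 5/8*pi_A + 3/8*pi_B + 1/8*pi_C
  pi_B = 1/8*pi_A + 1/4*pi_B + 3/4*pi_C
  pi_C = 1/4*pi_A + 3/8*pi_B + 1/8*pi_C
with normalization: pi_A + pi_B + pi_C = 1.

Using the first 2 balance equations plus normalization, the linear system A*pi = b is:
  [-3/8, 3/8, 1/8] . pi = 0
  [1/8, -3/4, 3/4] . pi = 0
  [1, 1, 1] . pi = 1

Solving yields:
  pi_A = 12/29
  pi_B = 19/58
  pi_C = 15/58

Verification (pi * P):
  12/29*5/8 + 19/58*3/8 + 15/58*1/8 = 12/29 = pi_A  (ok)
  12/29*1/8 + 19/58*1/4 + 15/58*3/4 = 19/58 = pi_B  (ok)
  12/29*1/4 + 19/58*3/8 + 15/58*1/8 = 15/58 = pi_C  (ok)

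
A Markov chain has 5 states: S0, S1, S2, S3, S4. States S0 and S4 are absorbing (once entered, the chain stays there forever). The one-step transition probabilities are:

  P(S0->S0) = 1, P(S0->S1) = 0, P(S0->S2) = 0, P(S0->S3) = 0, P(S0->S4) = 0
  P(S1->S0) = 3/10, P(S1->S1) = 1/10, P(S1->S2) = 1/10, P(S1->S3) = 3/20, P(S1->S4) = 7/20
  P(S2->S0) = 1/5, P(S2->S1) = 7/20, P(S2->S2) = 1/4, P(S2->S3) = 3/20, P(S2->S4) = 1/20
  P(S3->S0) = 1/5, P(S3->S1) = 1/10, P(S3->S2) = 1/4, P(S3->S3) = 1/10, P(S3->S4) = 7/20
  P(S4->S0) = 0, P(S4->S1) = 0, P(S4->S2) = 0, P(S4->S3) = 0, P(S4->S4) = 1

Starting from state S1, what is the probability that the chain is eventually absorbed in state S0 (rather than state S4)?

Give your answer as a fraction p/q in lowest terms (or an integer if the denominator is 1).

Let a_i = P(absorbed in S0 | start in state i).
Boundary conditions: a_S0 = 1, a_S4 = 0.
For each transient state i, a_i = sum_j P(i->j) * a_j:
  a_S1 = 3/10*a_S0 + 1/10*a_S1 + 1/10*a_S2 + 3/20*a_S3 + 7/20*a_S4
  a_S2 = 1/5*a_S0 + 7/20*a_S1 + 1/4*a_S2 + 3/20*a_S3 + 1/20*a_S4
  a_S3 = 1/5*a_S0 + 1/10*a_S1 + 1/4*a_S2 + 1/10*a_S3 + 7/20*a_S4

Substituting a_S0 = 1 and a_S4 = 0, rearrange to (I - Q) a = r where r[i] = P(i -> S0):
  [9/10, -1/10, -3/20] . (a_S1, a_S2, a_S3) = 3/10
  [-7/20, 3/4, -3/20] . (a_S1, a_S2, a_S3) = 1/5
  [-1/10, -1/4, 9/10] . (a_S1, a_S2, a_S3) = 1/5

Solving yields:
  a_S1 = 38/81
  a_S2 = 788/1377
  a_S3 = 1790/4131

Starting state is S1, so the absorption probability is a_S1 = 38/81.

Answer: 38/81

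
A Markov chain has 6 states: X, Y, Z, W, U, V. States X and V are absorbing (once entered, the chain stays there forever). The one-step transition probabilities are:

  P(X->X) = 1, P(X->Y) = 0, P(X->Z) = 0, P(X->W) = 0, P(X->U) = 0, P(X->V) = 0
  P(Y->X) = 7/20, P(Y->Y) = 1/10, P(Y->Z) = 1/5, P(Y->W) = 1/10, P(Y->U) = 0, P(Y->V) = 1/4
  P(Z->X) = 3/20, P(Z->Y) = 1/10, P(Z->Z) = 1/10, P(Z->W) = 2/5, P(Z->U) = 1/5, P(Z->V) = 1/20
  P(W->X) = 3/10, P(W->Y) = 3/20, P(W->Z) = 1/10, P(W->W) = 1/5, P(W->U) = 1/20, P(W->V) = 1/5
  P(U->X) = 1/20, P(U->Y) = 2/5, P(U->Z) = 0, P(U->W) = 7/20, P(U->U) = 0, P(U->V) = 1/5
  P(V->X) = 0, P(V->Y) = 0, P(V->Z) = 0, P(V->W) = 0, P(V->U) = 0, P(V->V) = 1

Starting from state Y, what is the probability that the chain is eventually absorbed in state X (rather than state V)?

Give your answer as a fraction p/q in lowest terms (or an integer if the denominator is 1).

Answer: 24987/42422

Derivation:
Let a_i = P(absorbed in X | start in state i).
Boundary conditions: a_X = 1, a_V = 0.
For each transient state i, a_i = sum_j P(i->j) * a_j:
  a_Y = 7/20*a_X + 1/10*a_Y + 1/5*a_Z + 1/10*a_W + 0*a_U + 1/4*a_V
  a_Z = 3/20*a_X + 1/10*a_Y + 1/10*a_Z + 2/5*a_W + 1/5*a_U + 1/20*a_V
  a_W = 3/10*a_X + 3/20*a_Y + 1/10*a_Z + 1/5*a_W + 1/20*a_U + 1/5*a_V
  a_U = 1/20*a_X + 2/5*a_Y + 0*a_Z + 7/20*a_W + 0*a_U + 1/5*a_V

Substituting a_X = 1 and a_V = 0, rearrange to (I - Q) a = r where r[i] = P(i -> X):
  [9/10, -1/5, -1/10, 0] . (a_Y, a_Z, a_W, a_U) = 7/20
  [-1/10, 9/10, -2/5, -1/5] . (a_Y, a_Z, a_W, a_U) = 3/20
  [-3/20, -1/10, 4/5, -1/20] . (a_Y, a_Z, a_W, a_U) = 3/10
  [-2/5, 0, -7/20, 1] . (a_Y, a_Z, a_W, a_U) = 1/20

Solving yields:
  a_Y = 24987/42422
  a_Z = 12825/21211
  a_W = 12553/21211
  a_U = 20903/42422

Starting state is Y, so the absorption probability is a_Y = 24987/42422.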